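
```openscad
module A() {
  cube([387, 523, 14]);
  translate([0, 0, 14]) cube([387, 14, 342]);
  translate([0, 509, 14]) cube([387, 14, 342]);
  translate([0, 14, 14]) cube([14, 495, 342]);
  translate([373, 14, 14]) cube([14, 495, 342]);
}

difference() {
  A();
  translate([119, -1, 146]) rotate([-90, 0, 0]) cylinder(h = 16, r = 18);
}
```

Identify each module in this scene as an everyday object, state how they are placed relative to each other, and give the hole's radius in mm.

The subtracted cylinder has r = 18 mm.

A is an open box. The open box has a circular hole through its front wall. The hole's radius is 18 mm.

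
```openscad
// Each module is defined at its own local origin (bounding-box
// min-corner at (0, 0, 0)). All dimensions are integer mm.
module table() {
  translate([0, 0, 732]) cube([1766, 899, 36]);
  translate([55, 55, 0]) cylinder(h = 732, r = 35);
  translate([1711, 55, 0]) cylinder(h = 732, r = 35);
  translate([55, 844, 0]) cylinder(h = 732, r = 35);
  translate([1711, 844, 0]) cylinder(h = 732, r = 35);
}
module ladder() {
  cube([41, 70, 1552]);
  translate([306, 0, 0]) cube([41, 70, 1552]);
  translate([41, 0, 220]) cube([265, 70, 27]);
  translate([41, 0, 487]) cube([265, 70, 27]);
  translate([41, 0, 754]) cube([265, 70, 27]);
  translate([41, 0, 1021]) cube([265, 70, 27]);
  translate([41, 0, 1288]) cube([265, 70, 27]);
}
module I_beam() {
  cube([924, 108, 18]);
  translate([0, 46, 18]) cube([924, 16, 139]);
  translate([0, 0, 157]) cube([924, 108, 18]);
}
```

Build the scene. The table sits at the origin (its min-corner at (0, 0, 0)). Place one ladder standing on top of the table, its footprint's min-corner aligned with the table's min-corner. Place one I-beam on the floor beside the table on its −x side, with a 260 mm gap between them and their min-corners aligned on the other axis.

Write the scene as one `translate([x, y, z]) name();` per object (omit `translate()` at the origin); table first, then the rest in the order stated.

table();
translate([0, 0, 768]) ladder();
translate([-1184, 0, 0]) I_beam();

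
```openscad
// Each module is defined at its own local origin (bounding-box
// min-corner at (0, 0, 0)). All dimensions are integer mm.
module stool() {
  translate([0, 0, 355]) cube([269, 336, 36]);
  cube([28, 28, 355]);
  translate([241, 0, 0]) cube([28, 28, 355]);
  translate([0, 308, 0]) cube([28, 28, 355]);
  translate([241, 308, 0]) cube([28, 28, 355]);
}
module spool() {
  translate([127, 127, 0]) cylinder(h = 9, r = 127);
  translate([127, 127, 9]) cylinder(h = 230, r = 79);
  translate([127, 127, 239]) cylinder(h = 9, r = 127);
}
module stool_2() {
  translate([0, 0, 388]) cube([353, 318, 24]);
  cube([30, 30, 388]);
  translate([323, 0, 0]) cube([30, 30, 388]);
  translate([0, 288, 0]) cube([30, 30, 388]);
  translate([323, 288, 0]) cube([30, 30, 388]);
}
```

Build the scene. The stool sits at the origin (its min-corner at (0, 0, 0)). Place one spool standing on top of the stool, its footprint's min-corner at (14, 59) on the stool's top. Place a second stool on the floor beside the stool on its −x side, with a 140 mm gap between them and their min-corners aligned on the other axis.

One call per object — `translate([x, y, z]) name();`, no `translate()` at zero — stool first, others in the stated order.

stool();
translate([14, 59, 391]) spool();
translate([-493, 0, 0]) stool_2();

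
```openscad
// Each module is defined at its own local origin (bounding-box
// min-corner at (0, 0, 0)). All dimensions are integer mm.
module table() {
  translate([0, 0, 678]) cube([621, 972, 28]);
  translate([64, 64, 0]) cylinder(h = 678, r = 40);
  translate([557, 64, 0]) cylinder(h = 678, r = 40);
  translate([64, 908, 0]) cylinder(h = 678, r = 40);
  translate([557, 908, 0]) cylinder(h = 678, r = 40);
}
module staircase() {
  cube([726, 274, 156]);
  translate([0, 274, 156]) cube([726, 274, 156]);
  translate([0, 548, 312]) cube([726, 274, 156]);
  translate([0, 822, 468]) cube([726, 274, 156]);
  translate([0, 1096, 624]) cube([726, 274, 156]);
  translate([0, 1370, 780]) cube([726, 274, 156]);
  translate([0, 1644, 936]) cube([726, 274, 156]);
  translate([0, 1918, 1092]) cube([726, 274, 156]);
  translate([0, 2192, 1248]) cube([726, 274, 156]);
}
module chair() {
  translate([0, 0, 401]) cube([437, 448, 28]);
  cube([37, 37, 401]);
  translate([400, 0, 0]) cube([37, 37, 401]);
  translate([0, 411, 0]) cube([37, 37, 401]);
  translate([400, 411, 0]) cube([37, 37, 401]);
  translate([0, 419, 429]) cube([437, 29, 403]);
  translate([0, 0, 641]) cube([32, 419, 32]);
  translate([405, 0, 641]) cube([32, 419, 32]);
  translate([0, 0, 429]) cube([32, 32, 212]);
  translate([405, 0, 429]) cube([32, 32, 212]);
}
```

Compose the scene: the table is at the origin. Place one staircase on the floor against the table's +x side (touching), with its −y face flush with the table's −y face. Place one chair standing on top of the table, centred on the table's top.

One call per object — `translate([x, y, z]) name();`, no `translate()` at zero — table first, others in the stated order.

table();
translate([621, 0, 0]) staircase();
translate([92, 262, 706]) chair();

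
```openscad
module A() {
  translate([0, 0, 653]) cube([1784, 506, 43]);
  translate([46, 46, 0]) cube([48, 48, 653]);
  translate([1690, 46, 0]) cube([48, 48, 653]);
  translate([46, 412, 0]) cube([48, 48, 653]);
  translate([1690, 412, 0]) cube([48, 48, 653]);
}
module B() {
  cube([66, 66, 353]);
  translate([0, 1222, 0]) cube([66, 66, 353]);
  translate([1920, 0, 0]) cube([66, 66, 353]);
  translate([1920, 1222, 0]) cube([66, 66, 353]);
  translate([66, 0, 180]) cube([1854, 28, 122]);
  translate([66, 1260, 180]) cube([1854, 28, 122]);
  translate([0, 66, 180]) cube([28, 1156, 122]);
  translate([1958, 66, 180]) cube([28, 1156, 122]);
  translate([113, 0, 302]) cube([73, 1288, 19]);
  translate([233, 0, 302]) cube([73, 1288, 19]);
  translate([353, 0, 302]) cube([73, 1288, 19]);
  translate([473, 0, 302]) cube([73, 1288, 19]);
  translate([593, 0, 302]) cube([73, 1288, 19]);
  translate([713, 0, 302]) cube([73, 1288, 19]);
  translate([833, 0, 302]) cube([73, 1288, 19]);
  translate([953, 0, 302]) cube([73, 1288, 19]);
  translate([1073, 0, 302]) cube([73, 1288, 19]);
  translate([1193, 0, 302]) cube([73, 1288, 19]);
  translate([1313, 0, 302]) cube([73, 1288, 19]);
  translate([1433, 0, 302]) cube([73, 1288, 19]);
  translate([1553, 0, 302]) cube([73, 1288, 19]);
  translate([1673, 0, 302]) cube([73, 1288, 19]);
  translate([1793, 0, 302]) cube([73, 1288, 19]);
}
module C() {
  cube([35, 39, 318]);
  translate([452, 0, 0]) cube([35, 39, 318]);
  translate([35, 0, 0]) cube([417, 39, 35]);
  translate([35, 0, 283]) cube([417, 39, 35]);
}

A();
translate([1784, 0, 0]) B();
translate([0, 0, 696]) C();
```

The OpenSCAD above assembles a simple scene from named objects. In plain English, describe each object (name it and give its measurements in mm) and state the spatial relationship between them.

A is a table: top 1784 mm (x) × 506 mm (y), 43 mm thick, upper face at z = 696 mm, on four 48×48 mm square legs, each inset 46 mm from the nearest pair of top edges, running from z = 0 to the bottom of the top.

B is a bed frame 1986 mm long (x) by 1288 mm wide (y). Four 66×66 mm corner posts, 353 mm tall, at the corners of the footprint. Four rails of 28 mm thickness and 122 mm height run between adjacent posts with their undersides at z = 180 mm, their outer faces flush with the outside of the frame (the two x-running rails run between the posts' inner faces; the two y-running rails run between the posts' inner faces). 15 slats, each 73 mm wide (x) and 19 mm thick, lie across the top of the two x-running rails, running the full 1288 mm width of the frame in y; the slats are evenly spaced along x between the inner faces of the end posts with equal gaps (rounded down to the nearest mm) at the −x end and between each pair — any rounding remainder accumulates at the +x end.

C is a picture frame with a 417×248 mm rectangular opening (x by z) and a uniform 35 mm border on every side. Frame depth is 39 mm along y. It is built from two vertical stiles running the full outside height and two horizontal rails spanning the gap between the stiles.

The bed frame is against the table's +x side, with their −y faces flush. The picture frame is on top of the table.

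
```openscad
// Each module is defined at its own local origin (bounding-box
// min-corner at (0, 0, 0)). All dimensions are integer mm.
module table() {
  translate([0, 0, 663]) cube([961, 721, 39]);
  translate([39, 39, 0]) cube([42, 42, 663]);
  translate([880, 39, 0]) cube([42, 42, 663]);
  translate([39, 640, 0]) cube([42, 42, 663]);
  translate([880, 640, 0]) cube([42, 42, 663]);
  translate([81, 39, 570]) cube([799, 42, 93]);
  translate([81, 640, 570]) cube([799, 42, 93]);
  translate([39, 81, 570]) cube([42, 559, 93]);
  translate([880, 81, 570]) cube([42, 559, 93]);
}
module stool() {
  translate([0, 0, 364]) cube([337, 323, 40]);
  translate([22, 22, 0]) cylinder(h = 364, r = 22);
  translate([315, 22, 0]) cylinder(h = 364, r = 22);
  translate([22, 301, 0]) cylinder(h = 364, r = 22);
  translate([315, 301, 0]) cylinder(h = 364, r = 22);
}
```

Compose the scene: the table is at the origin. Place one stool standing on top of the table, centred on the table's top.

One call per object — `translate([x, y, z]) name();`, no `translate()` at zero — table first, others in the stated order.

table();
translate([312, 199, 702]) stool();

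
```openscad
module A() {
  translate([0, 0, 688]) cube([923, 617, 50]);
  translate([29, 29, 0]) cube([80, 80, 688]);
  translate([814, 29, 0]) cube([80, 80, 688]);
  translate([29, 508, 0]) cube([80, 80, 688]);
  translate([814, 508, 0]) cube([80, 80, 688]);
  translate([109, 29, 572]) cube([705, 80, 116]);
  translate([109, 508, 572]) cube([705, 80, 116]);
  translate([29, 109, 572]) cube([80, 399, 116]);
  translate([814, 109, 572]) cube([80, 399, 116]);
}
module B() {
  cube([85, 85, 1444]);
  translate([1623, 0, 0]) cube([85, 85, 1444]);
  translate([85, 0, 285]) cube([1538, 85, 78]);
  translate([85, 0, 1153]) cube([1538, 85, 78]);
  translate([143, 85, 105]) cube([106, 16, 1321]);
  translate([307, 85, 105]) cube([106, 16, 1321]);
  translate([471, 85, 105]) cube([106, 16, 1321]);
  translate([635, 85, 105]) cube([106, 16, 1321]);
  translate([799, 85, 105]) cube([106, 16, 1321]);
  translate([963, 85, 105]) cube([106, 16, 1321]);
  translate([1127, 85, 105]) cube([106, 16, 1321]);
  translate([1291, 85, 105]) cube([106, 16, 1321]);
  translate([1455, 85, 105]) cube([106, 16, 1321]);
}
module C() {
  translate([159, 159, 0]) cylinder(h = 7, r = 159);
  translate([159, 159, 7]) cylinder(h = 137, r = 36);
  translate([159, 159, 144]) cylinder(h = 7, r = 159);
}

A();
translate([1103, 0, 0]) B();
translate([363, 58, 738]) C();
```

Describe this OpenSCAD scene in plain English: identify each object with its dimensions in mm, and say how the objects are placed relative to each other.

A is a rectangular dining table. The top is 923×617×50 mm with its upper surface at z = 738 mm. It stands on four 80×80 mm square legs, each inset 29 mm from the nearest pair of top edges, running from the floor to the underside of the top. Four apron rails, 80 mm thick and 116 mm tall, run between adjacent legs with their top edges flush with the underside of the top and their outer faces flush with the legs' outer faces.

B is a fence section. Two 85×85 mm posts, 1444 mm tall, stand on the floor with a clear span of 1538 mm between their inner faces. Two horizontal rails of 85×78 mm section span the gap between the posts with their undersides at z = 285 mm and z = 1153 mm, flush with the posts' −y face. 9 pickets, each 106 mm wide, 16 mm thick and 1321 mm tall, are fixed to the +y face of the rails with their bottoms at z = 105 mm, evenly spaced across the span with equal gaps (rounded down to the nearest mm) at the −x end and between each pair — any rounding remainder accumulates at the +x end.

C is a spool: two coaxial disc flanges of radius 159 mm and thickness 7 mm, joined by a core cylinder of radius 36 mm and height 137 mm. The lower flange rests on z = 0 and the three cylinders share a vertical axis.

The fence section is on the floor beside the table on its +x side. The spool is on top of the table.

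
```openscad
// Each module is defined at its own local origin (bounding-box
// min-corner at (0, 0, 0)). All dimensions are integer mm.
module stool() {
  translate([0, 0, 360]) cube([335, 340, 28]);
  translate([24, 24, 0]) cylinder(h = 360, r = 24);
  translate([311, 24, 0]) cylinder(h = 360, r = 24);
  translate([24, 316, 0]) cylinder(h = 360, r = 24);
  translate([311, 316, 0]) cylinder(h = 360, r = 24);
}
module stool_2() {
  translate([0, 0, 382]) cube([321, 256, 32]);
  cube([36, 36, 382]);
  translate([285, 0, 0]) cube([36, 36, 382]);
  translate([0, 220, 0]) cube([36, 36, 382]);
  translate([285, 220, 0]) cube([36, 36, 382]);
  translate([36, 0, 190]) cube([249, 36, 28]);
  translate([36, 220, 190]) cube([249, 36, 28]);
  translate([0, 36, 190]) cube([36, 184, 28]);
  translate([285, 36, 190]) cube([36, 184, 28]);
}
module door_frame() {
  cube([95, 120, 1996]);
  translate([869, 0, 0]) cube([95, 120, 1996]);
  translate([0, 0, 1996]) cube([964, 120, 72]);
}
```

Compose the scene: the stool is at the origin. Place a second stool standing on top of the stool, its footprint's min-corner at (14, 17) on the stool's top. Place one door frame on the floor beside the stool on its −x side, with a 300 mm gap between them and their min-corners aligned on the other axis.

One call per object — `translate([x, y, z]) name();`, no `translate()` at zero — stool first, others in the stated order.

stool();
translate([14, 17, 388]) stool_2();
translate([-1264, 0, 0]) door_frame();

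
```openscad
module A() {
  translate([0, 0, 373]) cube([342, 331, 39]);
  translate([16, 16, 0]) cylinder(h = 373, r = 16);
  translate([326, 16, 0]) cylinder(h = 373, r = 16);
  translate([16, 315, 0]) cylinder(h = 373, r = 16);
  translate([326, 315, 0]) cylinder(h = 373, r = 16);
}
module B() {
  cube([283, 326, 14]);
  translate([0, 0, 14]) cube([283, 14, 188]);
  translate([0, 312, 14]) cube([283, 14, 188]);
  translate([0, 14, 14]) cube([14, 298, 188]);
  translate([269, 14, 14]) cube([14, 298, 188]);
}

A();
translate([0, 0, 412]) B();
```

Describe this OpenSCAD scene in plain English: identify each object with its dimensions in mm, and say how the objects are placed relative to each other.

A is a four-legged stool. The seat is 342×331 mm, 39 mm thick, top at z = 412 mm. It stands on four round legs, each 32 mm in diameter, from z = 0 to the seat underside, each leg's axis is inset half a diameter from the nearest pair of seat edges (so the leg's bounding box is flush with the corner).

B is an open-topped rectangular box: outside dimensions 283×326×202 mm, with a uniform wall and base thickness of 14 mm. The base is a full 283×326 slab on the floor; four walls sit on top of the base. The front and back walls (the −y and +y sides) span the full width; the two side walls fit between them.

The open box is on top of the stool.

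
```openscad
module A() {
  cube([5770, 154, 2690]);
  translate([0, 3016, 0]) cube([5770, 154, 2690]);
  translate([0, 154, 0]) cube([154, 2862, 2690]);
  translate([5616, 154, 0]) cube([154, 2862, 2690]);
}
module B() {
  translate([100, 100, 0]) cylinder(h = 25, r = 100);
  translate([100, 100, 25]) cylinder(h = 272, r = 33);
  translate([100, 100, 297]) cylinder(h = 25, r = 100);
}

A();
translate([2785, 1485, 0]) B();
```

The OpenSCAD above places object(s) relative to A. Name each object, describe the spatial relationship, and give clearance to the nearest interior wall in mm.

A is a house frame. B is a spool. The spool sits inside the house frame, centred. The clearance to the nearest interior wall is 1331 mm.

Clearances: x = 2631, y = 1331; minimum 1331 mm.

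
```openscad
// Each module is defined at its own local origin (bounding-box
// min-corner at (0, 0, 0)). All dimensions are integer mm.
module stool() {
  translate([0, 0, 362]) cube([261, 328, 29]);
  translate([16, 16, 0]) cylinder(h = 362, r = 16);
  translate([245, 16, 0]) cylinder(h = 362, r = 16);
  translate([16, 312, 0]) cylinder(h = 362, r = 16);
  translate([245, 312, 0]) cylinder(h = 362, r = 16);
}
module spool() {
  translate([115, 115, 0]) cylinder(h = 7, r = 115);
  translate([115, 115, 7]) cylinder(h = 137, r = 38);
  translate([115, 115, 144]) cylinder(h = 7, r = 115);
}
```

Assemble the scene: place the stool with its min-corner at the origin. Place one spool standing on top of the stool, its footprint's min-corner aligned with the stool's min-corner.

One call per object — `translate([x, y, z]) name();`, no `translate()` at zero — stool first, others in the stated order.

stool();
translate([0, 0, 391]) spool();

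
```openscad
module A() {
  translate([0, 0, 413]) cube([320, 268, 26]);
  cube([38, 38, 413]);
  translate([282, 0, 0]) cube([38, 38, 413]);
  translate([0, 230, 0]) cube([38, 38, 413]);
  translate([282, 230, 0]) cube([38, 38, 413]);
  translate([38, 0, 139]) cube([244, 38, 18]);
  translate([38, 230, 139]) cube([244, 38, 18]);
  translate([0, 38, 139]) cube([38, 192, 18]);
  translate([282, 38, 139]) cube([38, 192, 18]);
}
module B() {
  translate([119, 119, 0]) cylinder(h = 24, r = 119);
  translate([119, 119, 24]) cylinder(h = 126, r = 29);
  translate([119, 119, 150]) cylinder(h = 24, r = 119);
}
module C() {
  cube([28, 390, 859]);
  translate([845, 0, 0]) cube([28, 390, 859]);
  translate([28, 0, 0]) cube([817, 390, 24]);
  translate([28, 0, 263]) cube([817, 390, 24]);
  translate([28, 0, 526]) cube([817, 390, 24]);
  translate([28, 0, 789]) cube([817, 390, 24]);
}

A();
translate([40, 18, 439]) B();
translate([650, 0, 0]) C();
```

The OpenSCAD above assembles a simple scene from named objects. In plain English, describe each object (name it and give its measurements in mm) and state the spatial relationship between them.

A is a four-legged stool. The seat is 320×268 mm, 26 mm thick, top at z = 439 mm. It stands on four square legs, each 38×38 mm in cross-section, from z = 0 to the seat underside, each flush with a corner of the seat. Four stretchers, 38 mm wide and 18 mm tall, connect adjacent legs with their undersides at z = 139 mm, each running between the inner faces of the legs it joins and aligned with the legs' outer faces on the other axis.

B is a spool: two coaxial disc flanges of radius 119 mm and thickness 24 mm, joined by a core cylinder of radius 29 mm and height 126 mm. The lower flange rests on z = 0 and the three cylinders share a vertical axis.

C is a bookshelf 873 mm wide overall, 390 mm deep and 859 mm tall. The two sides are 28 mm thick vertical panels. 4 horizontal shelves of 24 mm thickness span between the inner faces of the sides; the lowest shelf sits on the floor and shelves are stacked with a clear vertical gap of 239 mm between each pair.

The spool is on top of the stool. The bookshelf is on the floor beside the stool on its +x side.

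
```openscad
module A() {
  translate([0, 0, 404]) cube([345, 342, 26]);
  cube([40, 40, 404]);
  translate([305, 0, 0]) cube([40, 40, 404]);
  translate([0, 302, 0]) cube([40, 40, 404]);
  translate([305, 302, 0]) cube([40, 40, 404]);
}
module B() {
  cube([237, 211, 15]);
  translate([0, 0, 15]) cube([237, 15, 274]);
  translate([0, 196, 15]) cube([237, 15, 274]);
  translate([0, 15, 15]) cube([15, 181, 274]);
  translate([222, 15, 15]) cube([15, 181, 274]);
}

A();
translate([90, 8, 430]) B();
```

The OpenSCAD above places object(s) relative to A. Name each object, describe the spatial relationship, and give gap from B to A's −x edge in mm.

A is a stool. B is an open box. The open box is on top of the stool. The gap from the open box to the stool's −x edge is 90 mm.

The open box's min-x is at 90; the stool's min-x is 0; gap = 90 mm.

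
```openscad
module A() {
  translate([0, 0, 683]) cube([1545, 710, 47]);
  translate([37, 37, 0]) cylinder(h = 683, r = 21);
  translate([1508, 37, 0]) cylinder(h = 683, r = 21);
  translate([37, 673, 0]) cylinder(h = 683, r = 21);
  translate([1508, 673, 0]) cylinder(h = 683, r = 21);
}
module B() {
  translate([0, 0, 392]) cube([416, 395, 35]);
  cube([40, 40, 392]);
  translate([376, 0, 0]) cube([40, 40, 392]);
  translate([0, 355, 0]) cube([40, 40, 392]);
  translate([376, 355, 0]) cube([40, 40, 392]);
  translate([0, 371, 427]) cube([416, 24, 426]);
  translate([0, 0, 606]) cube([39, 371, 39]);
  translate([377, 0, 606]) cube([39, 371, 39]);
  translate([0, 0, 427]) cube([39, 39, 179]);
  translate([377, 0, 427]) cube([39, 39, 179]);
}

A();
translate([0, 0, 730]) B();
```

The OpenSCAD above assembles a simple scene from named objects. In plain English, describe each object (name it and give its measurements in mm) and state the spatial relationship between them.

A is a table with a 1545×710 mm rectangular top, 47 mm thick, top surface at z = 730 mm, supported by four round legs of 42 mm diameter, each leg's bounding box inset 16 mm from the nearest pair of top edges, running from the floor.

B is a chair: 416×395 mm seat, 35 mm thick, top at z = 427 mm, on four 40 mm square corner legs flush with the seat edges. A 24 mm thick backrest slab spans the full seat width, extending 426 mm above the seat top, its back face flush with the seat's +y edge. Two armrests of 39×39 mm section run along each side from the seat's front edge to the front of the backrest, top faces 218 mm above the seat top and outer faces flush with the seat's x-edges; a 39×39 mm post under the front of each armrest stands on the seat at the front corner.

The chair is on top of the table.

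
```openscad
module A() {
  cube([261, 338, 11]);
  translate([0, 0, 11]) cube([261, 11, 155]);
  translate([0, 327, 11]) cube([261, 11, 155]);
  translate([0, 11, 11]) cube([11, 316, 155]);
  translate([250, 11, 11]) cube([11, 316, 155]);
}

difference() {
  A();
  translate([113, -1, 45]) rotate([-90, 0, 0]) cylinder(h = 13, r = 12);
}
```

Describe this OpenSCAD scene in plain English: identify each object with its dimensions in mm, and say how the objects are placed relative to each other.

A is an open-topped rectangular box: outside dimensions 261×338×166 mm, with a uniform wall and base thickness of 11 mm. The base is a full 261×338 slab on the floor; four walls sit on top of the base. The front and back walls (the −y and +y sides) span the full width; the two side walls fit between them.

The open box has a circular hole of radius 12 mm through its front wall, centred at (x = 113, z = 45).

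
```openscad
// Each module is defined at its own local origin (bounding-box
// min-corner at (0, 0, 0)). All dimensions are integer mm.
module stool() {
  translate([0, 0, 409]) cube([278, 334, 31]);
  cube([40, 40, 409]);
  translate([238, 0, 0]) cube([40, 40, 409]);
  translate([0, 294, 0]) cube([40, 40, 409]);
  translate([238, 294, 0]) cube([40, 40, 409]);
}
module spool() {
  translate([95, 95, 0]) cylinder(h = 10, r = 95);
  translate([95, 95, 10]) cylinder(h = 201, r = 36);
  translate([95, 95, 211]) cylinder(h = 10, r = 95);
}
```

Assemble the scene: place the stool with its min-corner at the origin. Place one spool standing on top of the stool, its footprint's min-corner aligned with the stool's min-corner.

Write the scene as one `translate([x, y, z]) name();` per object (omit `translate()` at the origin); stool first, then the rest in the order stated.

stool();
translate([0, 0, 440]) spool();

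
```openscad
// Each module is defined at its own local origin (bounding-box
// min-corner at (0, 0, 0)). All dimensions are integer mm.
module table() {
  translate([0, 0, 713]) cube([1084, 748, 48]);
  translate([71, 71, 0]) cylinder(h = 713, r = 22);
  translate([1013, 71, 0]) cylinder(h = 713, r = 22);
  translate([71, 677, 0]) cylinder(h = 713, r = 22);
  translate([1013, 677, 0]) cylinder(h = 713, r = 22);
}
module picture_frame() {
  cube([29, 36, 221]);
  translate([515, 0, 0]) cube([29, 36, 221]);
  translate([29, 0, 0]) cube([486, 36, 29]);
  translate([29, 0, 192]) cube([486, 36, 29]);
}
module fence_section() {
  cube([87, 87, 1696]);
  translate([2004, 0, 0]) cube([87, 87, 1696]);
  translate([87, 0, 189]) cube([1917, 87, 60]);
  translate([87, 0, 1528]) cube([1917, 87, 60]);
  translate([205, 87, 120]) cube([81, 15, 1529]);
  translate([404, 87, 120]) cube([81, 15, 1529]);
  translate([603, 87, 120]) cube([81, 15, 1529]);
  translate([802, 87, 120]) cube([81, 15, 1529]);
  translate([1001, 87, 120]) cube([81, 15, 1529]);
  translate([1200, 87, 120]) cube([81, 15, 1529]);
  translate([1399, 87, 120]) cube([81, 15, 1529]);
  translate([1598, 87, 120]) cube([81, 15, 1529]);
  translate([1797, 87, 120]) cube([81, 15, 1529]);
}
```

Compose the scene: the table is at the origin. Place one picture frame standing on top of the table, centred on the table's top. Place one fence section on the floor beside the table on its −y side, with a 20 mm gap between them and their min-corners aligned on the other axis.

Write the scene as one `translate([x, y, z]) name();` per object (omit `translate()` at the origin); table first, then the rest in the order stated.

table();
translate([270, 356, 761]) picture_frame();
translate([0, -122, 0]) fence_section();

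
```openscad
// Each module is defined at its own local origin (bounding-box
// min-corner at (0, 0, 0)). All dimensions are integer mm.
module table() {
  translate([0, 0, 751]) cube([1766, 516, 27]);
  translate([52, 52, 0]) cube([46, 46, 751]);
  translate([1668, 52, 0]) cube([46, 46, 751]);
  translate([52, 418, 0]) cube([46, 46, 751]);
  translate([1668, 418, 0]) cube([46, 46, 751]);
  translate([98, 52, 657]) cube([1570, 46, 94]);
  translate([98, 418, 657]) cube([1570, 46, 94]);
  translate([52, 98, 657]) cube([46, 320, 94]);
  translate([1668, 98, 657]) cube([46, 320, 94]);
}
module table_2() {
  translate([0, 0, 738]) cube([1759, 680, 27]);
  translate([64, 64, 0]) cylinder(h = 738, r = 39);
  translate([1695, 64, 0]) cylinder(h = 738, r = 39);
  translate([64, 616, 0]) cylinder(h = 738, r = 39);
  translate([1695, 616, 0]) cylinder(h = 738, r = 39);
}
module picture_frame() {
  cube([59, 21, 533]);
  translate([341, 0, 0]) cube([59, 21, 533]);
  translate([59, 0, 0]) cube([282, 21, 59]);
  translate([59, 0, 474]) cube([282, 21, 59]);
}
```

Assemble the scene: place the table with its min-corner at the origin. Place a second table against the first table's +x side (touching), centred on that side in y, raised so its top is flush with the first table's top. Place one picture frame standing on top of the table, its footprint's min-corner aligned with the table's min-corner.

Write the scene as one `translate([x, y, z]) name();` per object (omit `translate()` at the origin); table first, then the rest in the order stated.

table();
translate([1766, -82, 13]) table_2();
translate([0, 0, 778]) picture_frame();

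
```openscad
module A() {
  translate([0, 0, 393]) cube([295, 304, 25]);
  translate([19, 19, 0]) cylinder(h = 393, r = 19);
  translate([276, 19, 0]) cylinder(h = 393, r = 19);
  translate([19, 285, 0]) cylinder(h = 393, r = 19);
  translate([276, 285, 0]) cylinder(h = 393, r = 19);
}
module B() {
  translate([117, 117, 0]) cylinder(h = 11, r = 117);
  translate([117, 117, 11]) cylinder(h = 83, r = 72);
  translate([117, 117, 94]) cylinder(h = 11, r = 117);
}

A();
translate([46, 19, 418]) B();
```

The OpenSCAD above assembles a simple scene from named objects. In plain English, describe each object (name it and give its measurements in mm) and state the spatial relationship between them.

A is a simple wooden stool: a rectangular seat 295 mm (x) by 304 mm (y), 25 mm thick, top face at z = 418 mm, on four round legs, each 38 mm in diameter. The legs rest on z = 0, each leg's axis is inset half a diameter from the nearest pair of seat edges (so the leg's bounding box is flush with the corner).

B is a spool: two coaxial disc flanges of radius 117 mm and thickness 11 mm, joined by a core cylinder of radius 72 mm and height 83 mm. The lower flange rests on z = 0 and the three cylinders share a vertical axis.

The spool is on top of the stool.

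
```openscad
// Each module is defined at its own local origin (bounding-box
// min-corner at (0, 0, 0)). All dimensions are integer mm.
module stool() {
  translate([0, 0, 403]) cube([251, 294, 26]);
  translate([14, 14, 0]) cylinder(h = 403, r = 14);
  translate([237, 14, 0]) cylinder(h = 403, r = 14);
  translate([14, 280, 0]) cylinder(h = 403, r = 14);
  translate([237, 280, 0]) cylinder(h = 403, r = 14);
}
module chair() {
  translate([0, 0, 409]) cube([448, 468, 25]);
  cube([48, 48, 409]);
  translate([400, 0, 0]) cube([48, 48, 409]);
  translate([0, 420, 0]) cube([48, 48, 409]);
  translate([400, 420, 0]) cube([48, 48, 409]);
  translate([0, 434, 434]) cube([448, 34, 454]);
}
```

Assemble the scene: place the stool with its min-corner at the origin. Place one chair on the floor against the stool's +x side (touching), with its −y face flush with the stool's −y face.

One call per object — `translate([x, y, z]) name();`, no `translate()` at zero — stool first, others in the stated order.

stool();
translate([251, 0, 0]) chair();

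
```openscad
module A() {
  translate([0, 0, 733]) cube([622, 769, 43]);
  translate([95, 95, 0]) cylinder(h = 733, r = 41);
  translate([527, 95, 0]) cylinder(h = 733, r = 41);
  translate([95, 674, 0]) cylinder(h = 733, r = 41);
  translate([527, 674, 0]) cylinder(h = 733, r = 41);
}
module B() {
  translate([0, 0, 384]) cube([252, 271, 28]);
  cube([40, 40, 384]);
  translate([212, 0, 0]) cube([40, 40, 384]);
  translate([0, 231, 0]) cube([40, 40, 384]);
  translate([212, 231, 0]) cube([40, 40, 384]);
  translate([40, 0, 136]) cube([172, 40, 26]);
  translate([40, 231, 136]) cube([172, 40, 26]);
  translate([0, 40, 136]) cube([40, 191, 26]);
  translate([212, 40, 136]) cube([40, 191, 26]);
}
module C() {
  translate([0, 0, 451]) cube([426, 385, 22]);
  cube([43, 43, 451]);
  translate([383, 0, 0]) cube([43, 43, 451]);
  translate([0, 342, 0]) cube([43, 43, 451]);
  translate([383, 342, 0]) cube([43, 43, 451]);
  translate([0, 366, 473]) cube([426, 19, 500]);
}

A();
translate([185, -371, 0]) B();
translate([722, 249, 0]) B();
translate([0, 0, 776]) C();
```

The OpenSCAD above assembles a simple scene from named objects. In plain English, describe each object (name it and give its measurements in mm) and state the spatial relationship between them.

A is a table: top 622 mm (x) × 769 mm (y), 43 mm thick, upper face at z = 776 mm, on four round legs of 82 mm diameter, each leg's bounding box inset 54 mm from the nearest pair of top edges, running from z = 0 to the bottom of the top.

B is a simple wooden stool: a rectangular seat 252 mm (x) by 271 mm (y), 28 mm thick, top face at z = 412 mm, on four square legs, each 40×40 mm in cross-section. The legs rest on z = 0, each flush with a corner of the seat. Four stretchers, 40 mm wide and 26 mm tall, connect adjacent legs with their undersides at z = 136 mm, each running between the inner faces of the legs it joins and aligned with the legs' outer faces on the other axis.

C is a chair: 426×385 mm seat, 22 mm thick, top at z = 473 mm, on four 43 mm square corner legs flush with the seat edges. A 19 mm thick backrest slab spans the full seat width, extending 500 mm above the seat top, its back face flush with the seat's +y edge.

Two stools sit around the table at the −y, +x sides. The chair is on top of the table.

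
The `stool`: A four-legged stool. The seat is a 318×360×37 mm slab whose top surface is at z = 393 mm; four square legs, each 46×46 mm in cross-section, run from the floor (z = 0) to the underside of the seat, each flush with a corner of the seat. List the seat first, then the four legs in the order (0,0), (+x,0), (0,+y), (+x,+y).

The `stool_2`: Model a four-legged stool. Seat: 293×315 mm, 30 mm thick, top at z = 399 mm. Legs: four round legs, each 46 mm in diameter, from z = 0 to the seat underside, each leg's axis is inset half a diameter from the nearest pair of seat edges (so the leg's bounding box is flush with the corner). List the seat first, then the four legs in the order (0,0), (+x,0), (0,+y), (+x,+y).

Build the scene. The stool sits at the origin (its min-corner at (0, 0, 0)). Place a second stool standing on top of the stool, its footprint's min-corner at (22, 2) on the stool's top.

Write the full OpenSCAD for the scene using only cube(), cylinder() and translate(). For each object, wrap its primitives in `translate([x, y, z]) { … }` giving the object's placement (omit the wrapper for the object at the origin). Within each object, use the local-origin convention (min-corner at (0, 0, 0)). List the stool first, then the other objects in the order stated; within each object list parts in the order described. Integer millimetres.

translate([0, 0, 356]) cube([318, 360, 37]);
cube([46, 46, 356]);
translate([272, 0, 0]) cube([46, 46, 356]);
translate([0, 314, 0]) cube([46, 46, 356]);
translate([272, 314, 0]) cube([46, 46, 356]);
translate([22, 2, 393]) {
  translate([0, 0, 369]) cube([293, 315, 30]);
  translate([23, 23, 0]) cylinder(h = 369, r = 23);
  translate([270, 23, 0]) cylinder(h = 369, r = 23);
  translate([23, 292, 0]) cylinder(h = 369, r = 23);
  translate([270, 292, 0]) cylinder(h = 369, r = 23);
}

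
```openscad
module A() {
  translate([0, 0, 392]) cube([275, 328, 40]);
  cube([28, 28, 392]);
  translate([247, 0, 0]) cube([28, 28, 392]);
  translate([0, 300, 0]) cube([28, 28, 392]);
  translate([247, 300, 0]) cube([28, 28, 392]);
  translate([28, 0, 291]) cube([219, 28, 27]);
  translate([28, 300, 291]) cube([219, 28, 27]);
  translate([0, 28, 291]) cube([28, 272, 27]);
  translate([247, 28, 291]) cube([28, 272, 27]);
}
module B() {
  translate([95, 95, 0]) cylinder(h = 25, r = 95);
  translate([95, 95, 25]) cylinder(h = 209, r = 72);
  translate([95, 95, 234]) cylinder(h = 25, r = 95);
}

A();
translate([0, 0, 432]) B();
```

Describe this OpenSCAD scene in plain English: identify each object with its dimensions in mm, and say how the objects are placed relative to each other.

A is a four-legged stool. The seat is 275×328 mm, 40 mm thick, top at z = 432 mm. It stands on four square legs, each 28×28 mm in cross-section, from z = 0 to the seat underside, each flush with a corner of the seat. Four stretchers, 28 mm wide and 27 mm tall, connect adjacent legs with their undersides at z = 291 mm, each running between the inner faces of the legs it joins and aligned with the legs' outer faces on the other axis.

B is a spool: two coaxial disc flanges of radius 95 mm and thickness 25 mm, joined by a core cylinder of radius 72 mm and height 209 mm. The lower flange rests on z = 0 and the three cylinders share a vertical axis.

The spool is on top of the stool.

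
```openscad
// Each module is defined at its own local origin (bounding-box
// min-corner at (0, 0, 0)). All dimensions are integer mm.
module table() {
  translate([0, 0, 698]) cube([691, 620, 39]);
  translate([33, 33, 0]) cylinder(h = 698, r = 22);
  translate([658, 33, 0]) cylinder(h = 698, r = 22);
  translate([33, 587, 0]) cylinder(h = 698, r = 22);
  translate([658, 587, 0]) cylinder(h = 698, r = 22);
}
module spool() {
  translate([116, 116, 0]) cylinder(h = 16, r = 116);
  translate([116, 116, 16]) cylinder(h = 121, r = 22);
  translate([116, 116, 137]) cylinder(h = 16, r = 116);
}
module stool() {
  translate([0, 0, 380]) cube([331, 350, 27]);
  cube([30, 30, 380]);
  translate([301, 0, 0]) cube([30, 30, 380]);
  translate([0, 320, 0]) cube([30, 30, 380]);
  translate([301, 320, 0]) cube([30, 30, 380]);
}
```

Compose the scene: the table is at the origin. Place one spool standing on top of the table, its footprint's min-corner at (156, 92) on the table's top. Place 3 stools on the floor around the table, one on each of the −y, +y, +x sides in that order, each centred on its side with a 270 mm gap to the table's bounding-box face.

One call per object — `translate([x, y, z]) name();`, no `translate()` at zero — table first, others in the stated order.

table();
translate([156, 92, 737]) spool();
translate([180, -620, 0]) stool();
translate([180, 890, 0]) stool();
translate([961, 135, 0]) stool();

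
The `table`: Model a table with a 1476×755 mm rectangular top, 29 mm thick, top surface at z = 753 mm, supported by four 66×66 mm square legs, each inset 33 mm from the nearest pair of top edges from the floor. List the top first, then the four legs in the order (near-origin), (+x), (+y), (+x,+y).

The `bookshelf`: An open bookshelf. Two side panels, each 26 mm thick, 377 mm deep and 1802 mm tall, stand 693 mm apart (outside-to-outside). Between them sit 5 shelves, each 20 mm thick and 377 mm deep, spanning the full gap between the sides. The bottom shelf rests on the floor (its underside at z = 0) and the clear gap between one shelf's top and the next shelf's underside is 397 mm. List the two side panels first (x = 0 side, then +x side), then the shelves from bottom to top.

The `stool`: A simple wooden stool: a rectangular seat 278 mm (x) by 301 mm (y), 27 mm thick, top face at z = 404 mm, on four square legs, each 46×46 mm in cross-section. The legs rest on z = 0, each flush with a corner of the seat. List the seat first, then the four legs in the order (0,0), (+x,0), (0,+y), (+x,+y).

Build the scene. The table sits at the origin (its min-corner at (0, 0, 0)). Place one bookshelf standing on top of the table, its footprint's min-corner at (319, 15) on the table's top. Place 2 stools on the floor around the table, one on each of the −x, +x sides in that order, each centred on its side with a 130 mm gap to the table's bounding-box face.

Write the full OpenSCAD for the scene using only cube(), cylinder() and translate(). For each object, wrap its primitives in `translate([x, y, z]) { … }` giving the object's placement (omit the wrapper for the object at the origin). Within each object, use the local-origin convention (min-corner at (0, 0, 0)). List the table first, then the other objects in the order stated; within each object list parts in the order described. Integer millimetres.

translate([0, 0, 724]) cube([1476, 755, 29]);
translate([33, 33, 0]) cube([66, 66, 724]);
translate([1377, 33, 0]) cube([66, 66, 724]);
translate([33, 656, 0]) cube([66, 66, 724]);
translate([1377, 656, 0]) cube([66, 66, 724]);
translate([319, 15, 753]) {
  cube([26, 377, 1802]);
  translate([667, 0, 0]) cube([26, 377, 1802]);
  translate([26, 0, 0]) cube([641, 377, 20]);
  translate([26, 0, 417]) cube([641, 377, 20]);
  translate([26, 0, 834]) cube([641, 377, 20]);
  translate([26, 0, 1251]) cube([641, 377, 20]);
  translate([26, 0, 1668]) cube([641, 377, 20]);
}
translate([-408, 227, 0]) {
  translate([0, 0, 377]) cube([278, 301, 27]);
  cube([46, 46, 377]);
  translate([232, 0, 0]) cube([46, 46, 377]);
  translate([0, 255, 0]) cube([46, 46, 377]);
  translate([232, 255, 0]) cube([46, 46, 377]);
}
translate([1606, 227, 0]) {
  translate([0, 0, 377]) cube([278, 301, 27]);
  cube([46, 46, 377]);
  translate([232, 0, 0]) cube([46, 46, 377]);
  translate([0, 255, 0]) cube([46, 46, 377]);
  translate([232, 255, 0]) cube([46, 46, 377]);
}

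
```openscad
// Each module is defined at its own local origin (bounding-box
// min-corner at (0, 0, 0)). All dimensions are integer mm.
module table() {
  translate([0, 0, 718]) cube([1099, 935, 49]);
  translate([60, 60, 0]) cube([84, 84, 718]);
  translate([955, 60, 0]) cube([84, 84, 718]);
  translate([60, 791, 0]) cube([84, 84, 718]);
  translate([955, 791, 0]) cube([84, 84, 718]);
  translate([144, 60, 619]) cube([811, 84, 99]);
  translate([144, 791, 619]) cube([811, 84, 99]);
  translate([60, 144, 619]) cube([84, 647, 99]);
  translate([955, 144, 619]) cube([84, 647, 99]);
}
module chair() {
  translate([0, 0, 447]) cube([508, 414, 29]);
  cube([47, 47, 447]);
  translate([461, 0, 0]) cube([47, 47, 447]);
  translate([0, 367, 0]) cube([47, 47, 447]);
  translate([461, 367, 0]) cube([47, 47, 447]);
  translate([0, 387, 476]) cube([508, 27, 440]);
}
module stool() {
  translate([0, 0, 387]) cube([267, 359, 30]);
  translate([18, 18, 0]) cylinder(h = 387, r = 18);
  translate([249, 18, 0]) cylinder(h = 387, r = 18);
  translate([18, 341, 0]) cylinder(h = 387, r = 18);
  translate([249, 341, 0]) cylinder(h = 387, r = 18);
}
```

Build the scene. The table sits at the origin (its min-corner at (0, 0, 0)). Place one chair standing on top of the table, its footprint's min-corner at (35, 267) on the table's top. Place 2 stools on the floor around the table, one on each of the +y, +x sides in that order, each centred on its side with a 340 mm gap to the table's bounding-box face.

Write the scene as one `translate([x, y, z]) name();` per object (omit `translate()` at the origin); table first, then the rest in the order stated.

table();
translate([35, 267, 767]) chair();
translate([416, 1275, 0]) stool();
translate([1439, 288, 0]) stool();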